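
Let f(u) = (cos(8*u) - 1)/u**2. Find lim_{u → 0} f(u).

Direct substitution gives 0/0.
Apply L'Hôpital: lim (-8*sin(8*u))/(2*u), still 0/0.
After 2 applications of L'Hôpital's rule the quotient is (-64*cos(8*u))/(2); substituting u = 0 gives -32.

-32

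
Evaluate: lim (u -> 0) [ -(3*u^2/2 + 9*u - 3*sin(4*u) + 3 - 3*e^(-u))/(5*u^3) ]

-13/2

Substitution gives 0/0 (the numerator vanishes to order 3).
Expand each term to order u^3: the coefficient of u^3 in -3·e^(-u) is 1/2 and in -3·sin(4u) is 32.
Lower-order terms cancel with the polynomial part, so the numerator is (65/2)·u^3 + o(u^3), and the limit is (65/2)/(-5) = -13/2.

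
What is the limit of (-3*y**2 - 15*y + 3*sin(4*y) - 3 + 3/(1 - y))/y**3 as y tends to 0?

-29

Substitution gives 0/0 (the numerator vanishes to order 3).
Expand each term to order y^3: the coefficient of y^3 in 3·sin(4y) is -32 and in 3·1/(1 - y) is 3.
Lower-order terms cancel with the polynomial part, so the numerator is (-29)·y^3 + o(y^3), and the limit is (-29)/(1) = -29.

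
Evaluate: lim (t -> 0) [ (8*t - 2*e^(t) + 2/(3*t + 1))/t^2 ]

17

Substitution gives 0/0; apply L'Hôpital's rule 2 times.
After differentiating numerator and denominator 2 times the quotient is (-2*e^(t) + 36/(3*t + 1)^3)/(2); at t = 0 this is 17.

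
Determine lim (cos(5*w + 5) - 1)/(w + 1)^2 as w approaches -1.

Direct substitution gives 0/0.
Apply L'Hôpital: lim (-5*sin(5*w + 5))/(2*w + 2), still 0/0.
After 2 applications of L'Hôpital's rule the quotient is (-25*cos(5*w + 5))/(2); substituting w = -1 gives -25/2.

-25/2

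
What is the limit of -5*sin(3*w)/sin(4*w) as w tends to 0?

-15/4

Substitution gives 0/0.
Divide numerator and denominator by w: sin(3w)/w → 3 and sin(4w)/w → 4, so the limit is -5·3/4 = -15/4.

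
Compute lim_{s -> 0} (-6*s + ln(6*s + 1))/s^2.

Direct substitution gives 0/0.
Apply L'Hôpital: lim (-6 + 6/(6*s + 1))/(2*s), still 0/0.
After 2 applications of L'Hôpital's rule the quotient is (-36/(6*s + 1)^2)/(2); substituting s = 0 gives -18.

-18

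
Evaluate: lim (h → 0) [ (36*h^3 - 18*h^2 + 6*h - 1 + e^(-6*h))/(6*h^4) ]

9

Direct substitution gives 0/0.
Apply L'Hôpital: lim (108*h^2 - 36*h + 6 - 6*e^(-6*h))/(24*h^3), still 0/0.
Apply L'Hôpital: lim (216*h - 36 + 36*e^(-6*h))/(72*h^2), still 0/0.
Apply L'Hôpital: lim (216 - 216*e^(-6*h))/(144*h), still 0/0.
After 4 applications of L'Hôpital's rule the quotient is (1296*e^(-6*h))/(144); substituting h = 0 gives 9.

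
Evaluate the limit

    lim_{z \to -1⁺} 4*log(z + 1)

As z → -1⁺, z + 1 → 0⁺ and ln(z + 1) → −∞.
Multiplying by 4 gives -∞.

-∞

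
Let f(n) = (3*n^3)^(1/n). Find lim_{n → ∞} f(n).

1

Base → ∞ and exponent → 0: an ∞^0 form.
Take logs: (1/n)·ln(3·n^3) = (ln 3 + 3·ln n)/n → 0.
So the limit is e^0 = 1.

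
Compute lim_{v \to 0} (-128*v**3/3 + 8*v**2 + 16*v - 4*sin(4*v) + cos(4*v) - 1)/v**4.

32/3

Substitution gives 0/0; apply L'Hôpital's rule 4 times.
After differentiating numerator and denominator 4 times the quotient is (-1024*sin(4*v) + 256*cos(4*v))/(24); at v = 0 this is 32/3.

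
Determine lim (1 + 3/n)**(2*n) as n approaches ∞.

The base → 1 and the exponent → ∞: a 1^∞ form.
Take logarithms: (2n)·ln(1 + 3/n). Since ln(1+u) ~ u for small u, this behaves like (2n)·(3/n) → 6.
So the limit is e^(6).

e^(6)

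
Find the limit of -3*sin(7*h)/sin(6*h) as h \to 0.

-7/2

Substitution gives 0/0.
Divide numerator and denominator by h: sin(7h)/h → 7 and sin(6h)/h → 6, so the limit is -3·7/6 = -7/2.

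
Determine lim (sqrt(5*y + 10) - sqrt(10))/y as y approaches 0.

A 0/0 form; rationalise with √(10 + 5y) + √10. This collapses the numerator to 5y, leaving 5/(√(10 + 5y) + √10) → 5/(2√10) = √(10)/4.

√(10)/4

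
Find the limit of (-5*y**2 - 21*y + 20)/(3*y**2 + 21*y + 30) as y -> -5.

Since y = -5 makes numerator and denominator zero, (y + 5) divides both.
Cancelling it gives (4 - 5*y)/(3*y + 6); now plug in y = -5 to get -29/9.

-29/9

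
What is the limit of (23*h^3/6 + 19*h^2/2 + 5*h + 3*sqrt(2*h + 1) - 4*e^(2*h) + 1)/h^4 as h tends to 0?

-109/24

Substitution gives 0/0 (the numerator vanishes to order 4).
Expand each term to order h^4: the coefficient of h^4 in 3·√(1 + 2h) is -15/8 and in -4·e^(2h) is -8/3.
Lower-order terms cancel with the polynomial part, so the numerator is (-109/24)·h^4 + o(h^4), and the limit is (-109/24)/(1) = -109/24.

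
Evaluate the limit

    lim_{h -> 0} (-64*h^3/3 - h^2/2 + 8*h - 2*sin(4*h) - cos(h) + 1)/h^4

Substitution gives 0/0 (the numerator vanishes to order 4).
Expand each term to order h^4: the coefficient of h^4 in -2·sin(4h) is 0 and in −cos(h) is -1/24.
Lower-order terms cancel with the polynomial part, so the numerator is (-1/24)·h^4 + o(h^4), and the limit is (-1/24)/(1) = -1/24.

-1/24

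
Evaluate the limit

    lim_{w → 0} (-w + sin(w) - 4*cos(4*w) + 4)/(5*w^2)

32/5

Substitution gives 0/0 (the numerator vanishes to order 2).
Expand each term to order w^2: the coefficient of w^2 in -4·cos(4w) is 32 and in sin(w) is 0.
Lower-order terms cancel with the polynomial part, so the numerator is (32)·w^2 + o(w^2), and the limit is (32)/(5) = 32/5.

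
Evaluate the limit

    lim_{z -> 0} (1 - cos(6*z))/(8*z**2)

Substitution gives 0/0.
Use (1 − cos u)/u² → 1/2 with u = 6z: the limit is 6²/(2·8) = 9/4.

9/4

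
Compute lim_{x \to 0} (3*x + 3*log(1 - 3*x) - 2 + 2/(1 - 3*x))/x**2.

9/2

Substitution gives 0/0 (the numerator vanishes to order 2).
Expand each term to order x^2: the coefficient of x^2 in 3·ln(1 - 3x) is -27/2 and in 2·1/(1 - 3x) is 18.
Lower-order terms cancel with the polynomial part, so the numerator is (9/2)·x^2 + o(x^2), and the limit is (9/2)/(1) = 9/2.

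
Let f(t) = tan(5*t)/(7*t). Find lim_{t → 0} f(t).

Substitution gives 0/0.
Since tan(u)/u → 1 as u → 0, tan(5t)/(5t) → 1 and the limit is 5/7.

5/7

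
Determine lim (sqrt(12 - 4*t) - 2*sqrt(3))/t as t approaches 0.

-√(3)/3

Substitution gives 0/0. Multiply numerator and denominator by the conjugate √(12 - 4t) + √12.
The numerator becomes (12 - 4t) − 12 = -4t, so the expression simplifies to -4/(√(12 - 4t) + √12).
Letting t → 0 gives -4/(2√12) = -√(3)/3.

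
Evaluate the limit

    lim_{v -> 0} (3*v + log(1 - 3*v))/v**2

Direct substitution gives 0/0.
Apply L'Hôpital: lim (3 - 3/(1 - 3*v))/(2*v), still 0/0.
After 2 applications of L'Hôpital's rule the quotient is (-9/(1 - 3*v)^2)/(2); substituting v = 0 gives -9/2.

-9/2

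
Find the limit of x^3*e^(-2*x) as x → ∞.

Write as x^3/e^{2x}, an ∞/∞ form.
Exponential growth dominates any polynomial, so repeated L'Hôpital (or the standard result) gives 0.

0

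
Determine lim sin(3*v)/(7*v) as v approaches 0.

Substitution gives 0/0.
Write it as (3/7)·sin(3v)/(3v); since sin(u)/u → 1, the limit is 3/7.

3/7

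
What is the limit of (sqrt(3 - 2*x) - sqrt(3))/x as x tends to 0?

A 0/0 form; rationalise with √(3 - 2x) + √3. This collapses the numerator to -2x, leaving -2/(√(3 - 2x) + √3) → -2/(2√3) = -√(3)/3.

-√(3)/3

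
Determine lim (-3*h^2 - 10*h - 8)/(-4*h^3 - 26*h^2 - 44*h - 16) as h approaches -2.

1/6

Since h = -2 makes numerator and denominator zero, (h + 2) divides both.
Cancelling it gives (-3*h - 4)/(-4*h^2 - 18*h - 8); now plug in h = -2 to get 1/6.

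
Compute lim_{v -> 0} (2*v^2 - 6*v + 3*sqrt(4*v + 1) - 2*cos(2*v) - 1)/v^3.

12

Substitution gives 0/0; apply L'Hôpital's rule 3 times.
After differentiating numerator and denominator 3 times the quotient is (-16*sin(2*v) + 72/(4*v + 1)^(5/2))/(6); at v = 0 this is 12.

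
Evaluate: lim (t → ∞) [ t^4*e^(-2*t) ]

0

Write as t^4/e^{2t}, an ∞/∞ form.
Exponential growth dominates any polynomial, so repeated L'Hôpital (or the standard result) gives 0.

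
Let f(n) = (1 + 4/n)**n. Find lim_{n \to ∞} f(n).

The base → 1 and the exponent → ∞: a 1^∞ form.
Take logarithms: (n)·ln(1 + 4/n). Since ln(1+u) ~ u for small u, this behaves like (n)·(4/n) → 4.
So the limit is e^(4).

e^(4)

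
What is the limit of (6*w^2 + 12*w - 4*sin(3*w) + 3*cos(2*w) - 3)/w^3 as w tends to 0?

Substitution gives 0/0; apply L'Hôpital's rule 3 times.
After differentiating numerator and denominator 3 times the quotient is (24*sin(2*w) + 108*cos(3*w))/(6); at w = 0 this is 18.

18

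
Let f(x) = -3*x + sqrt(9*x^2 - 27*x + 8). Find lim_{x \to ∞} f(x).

-9/2

An ∞ − ∞ form. Rationalising with the conjugate, the difference becomes (-27x + 8) / (√(9*x^2 - 27*x + 8) + 3x).
For large x the denominator behaves like 2·3x, so the quotient tends to -27/6 = -9/2.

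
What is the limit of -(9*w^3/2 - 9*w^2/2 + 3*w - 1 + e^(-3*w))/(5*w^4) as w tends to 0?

Direct substitution gives 0/0.
Apply L'Hôpital: lim (27*w^2/2 - 9*w + 3 - 3*e^(-3*w))/(-20*w^3), still 0/0.
Apply L'Hôpital: lim (27*w - 9 + 9*e^(-3*w))/(-60*w^2), still 0/0.
Apply L'Hôpital: lim (27 - 27*e^(-3*w))/(-120*w), still 0/0.
After 4 applications of L'Hôpital's rule the quotient is (81*e^(-3*w))/(-120); substituting w = 0 gives -27/40.

-27/40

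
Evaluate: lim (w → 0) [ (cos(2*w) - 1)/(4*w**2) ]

-1/2

Direct substitution gives 0/0.
Apply L'Hôpital: lim (-2*sin(2*w))/(8*w), still 0/0.
After 2 applications of L'Hôpital's rule the quotient is (-4*cos(2*w))/(8); substituting w = 0 gives -1/2.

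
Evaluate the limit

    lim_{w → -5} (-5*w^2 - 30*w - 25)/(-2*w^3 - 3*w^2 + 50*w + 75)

At w = -5 both the top and bottom vanish — a removable singularity. Factoring out (w + 5) from each leaves (-5*w - 5)/(-2*w^2 + 7*w + 15), which at w = -5 equals -2/7.

-2/7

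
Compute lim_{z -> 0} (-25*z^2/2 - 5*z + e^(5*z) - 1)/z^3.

Direct substitution gives 0/0.
Apply L'Hôpital: lim (-25*z + 5*e^(5*z) - 5)/(3*z^2), still 0/0.
Apply L'Hôpital: lim (25*e^(5*z) - 25)/(6*z), still 0/0.
After 3 applications of L'Hôpital's rule the quotient is (125*e^(5*z))/(6); substituting z = 0 gives 125/6.

125/6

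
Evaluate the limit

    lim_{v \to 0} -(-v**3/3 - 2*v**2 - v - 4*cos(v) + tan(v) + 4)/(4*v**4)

1/24

Substitution gives 0/0 (the numerator vanishes to order 4).
Expand each term to order v^4: the coefficient of v^4 in -4·cos(v) is -1/6 and in tan(v) is 0.
Lower-order terms cancel with the polynomial part, so the numerator is (-1/6)·v^4 + o(v^4), and the limit is (-1/6)/(-4) = 1/24.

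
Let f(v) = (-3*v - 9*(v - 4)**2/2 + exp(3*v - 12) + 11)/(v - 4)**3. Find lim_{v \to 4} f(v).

9/2

Direct substitution gives 0/0.
Apply L'Hôpital: lim (-9*v + 3*e^(3*v - 12) + 33)/(3*(v - 4)^2), still 0/0.
Apply L'Hôpital: lim (9*e^(3*v - 12) - 9)/(6*v - 24), still 0/0.
After 3 applications of L'Hôpital's rule the quotient is (27*e^(3*v - 12))/(6); substituting v = 4 gives 9/2.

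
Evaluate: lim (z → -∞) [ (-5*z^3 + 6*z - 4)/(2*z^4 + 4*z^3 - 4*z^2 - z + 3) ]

0

The denominator has degree 4 and the numerator degree 3. Dividing numerator and denominator by z^4 sends every term to 0 except the leading denominator term, so the limit is 0.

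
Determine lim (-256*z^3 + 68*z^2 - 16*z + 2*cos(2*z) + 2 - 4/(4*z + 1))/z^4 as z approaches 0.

Substitution gives 0/0; apply L'Hôpital's rule 4 times.
After differentiating numerator and denominator 4 times the quotient is (32*cos(2*z) - 24576/(4*z + 1)^5)/(24); at z = 0 this is -3068/3.

-3068/3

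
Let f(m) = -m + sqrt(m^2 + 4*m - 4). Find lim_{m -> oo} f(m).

This has the form ∞ − ∞. Multiply and divide by the conjugate √(m^2 + 4*m - 4) + m.
That gives (4m - 4) / (√(m^2 + 4*m - 4) + m).
Divide numerator and denominator by m: the limit is 4/(2·1) = 2.

2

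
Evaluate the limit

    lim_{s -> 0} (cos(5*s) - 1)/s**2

-25/2

Direct substitution gives 0/0.
Apply L'Hôpital: lim (-5*sin(5*s))/(2*s), still 0/0.
After 2 applications of L'Hôpital's rule the quotient is (-25*cos(5*s))/(2); substituting s = 0 gives -25/2.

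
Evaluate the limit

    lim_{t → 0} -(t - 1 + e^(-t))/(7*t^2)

-1/14

Direct substitution gives 0/0.
Apply L'Hôpital: lim (1 - e^(-t))/(-14*t), still 0/0.
After 2 applications of L'Hôpital's rule the quotient is (e^(-t))/(-14); substituting t = 0 gives -1/14.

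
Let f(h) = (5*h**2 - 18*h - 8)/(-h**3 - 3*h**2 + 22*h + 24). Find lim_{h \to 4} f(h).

-11/25

Since h = 4 makes numerator and denominator zero, (h - 4) divides both.
Cancelling it gives (5*h + 2)/(-h^2 - 7*h - 6); now plug in h = 4 to get -11/25.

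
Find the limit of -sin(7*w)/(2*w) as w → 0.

-7/2

Substitution gives 0/0.
Write it as (7/(-2))·sin(7w)/(7w); since sin(u)/u → 1, the limit is -7/2.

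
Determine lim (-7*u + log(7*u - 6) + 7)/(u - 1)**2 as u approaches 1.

-49/2

Direct substitution gives 0/0.
Apply L'Hôpital: lim (-7 + 7/(7*u - 6))/(2*u - 2), still 0/0.
After 2 applications of L'Hôpital's rule the quotient is (-49/(7*u - 6)^2)/(2); substituting u = 1 gives -49/2.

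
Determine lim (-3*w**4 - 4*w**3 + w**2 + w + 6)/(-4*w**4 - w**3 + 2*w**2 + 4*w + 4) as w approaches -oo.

Numerator and denominator both have degree 4.
Dividing every term by w^4, all lower-order terms vanish and the limit is the ratio of leading coefficients, -3/(-4) = 3/4.

3/4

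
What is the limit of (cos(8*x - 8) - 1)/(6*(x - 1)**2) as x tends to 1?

-16/3

Direct substitution gives 0/0.
Apply L'Hôpital: lim (-8*sin(8*x - 8))/(12*x - 12), still 0/0.
After 2 applications of L'Hôpital's rule the quotient is (-64*cos(8*x - 8))/(12); substituting x = 1 gives -16/3.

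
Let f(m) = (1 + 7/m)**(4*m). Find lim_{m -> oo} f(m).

e^(28)

Write it as [(1 + 7/m)^m]^(4) · (1 + 7/m)^(0). The bracketed term tends to e^(7) and the second factor to 1, so the limit is e^(28).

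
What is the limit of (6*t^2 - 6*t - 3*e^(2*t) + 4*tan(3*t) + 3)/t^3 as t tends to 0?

Substitution gives 0/0 (the numerator vanishes to order 3).
Expand each term to order t^3: the coefficient of t^3 in 4·tan(3t) is 36 and in -3·e^(2t) is -4.
Lower-order terms cancel with the polynomial part, so the numerator is (32)·t^3 + o(t^3), and the limit is (32)/(1) = 32.

32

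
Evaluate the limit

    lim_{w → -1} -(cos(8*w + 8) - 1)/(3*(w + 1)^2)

Direct substitution gives 0/0.
Apply L'Hôpital: lim (-8*sin(8*w + 8))/(-6*w - 6), still 0/0.
After 2 applications of L'Hôpital's rule the quotient is (-64*cos(8*w + 8))/(-6); substituting w = -1 gives 32/3.

32/3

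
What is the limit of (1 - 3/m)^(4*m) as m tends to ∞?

The base → 1 and the exponent → ∞: a 1^∞ form.
Take logarithms: (4m)·ln(1 - 3/m). Since ln(1+u) ~ u for small u, this behaves like (4m)·(-3/m) → -12.
So the limit is e^(-12).

e^(-12)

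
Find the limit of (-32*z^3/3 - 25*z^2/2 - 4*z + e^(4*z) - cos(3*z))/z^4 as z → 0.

175/24

Substitution gives 0/0 (the numerator vanishes to order 4).
Expand each term to order z^4: the coefficient of z^4 in e^(4z) is 32/3 and in −cos(3z) is -27/8.
Lower-order terms cancel with the polynomial part, so the numerator is (175/24)·z^4 + o(z^4), and the limit is (175/24)/(1) = 175/24.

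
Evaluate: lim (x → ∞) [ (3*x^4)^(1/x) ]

1

Base → ∞ and exponent → 0: an ∞^0 form.
Take logs: (1/x)·ln(3·x^4) = (ln 3 + 4·ln x)/x → 0.
So the limit is e^0 = 1.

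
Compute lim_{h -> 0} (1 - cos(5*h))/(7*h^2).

Substitution gives 0/0.
Use (1 − cos u)/u² → 1/2 with u = 5h: the limit is 5²/(2·7) = 25/14.

25/14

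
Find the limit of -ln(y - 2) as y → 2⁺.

∞

As y → 2⁺, y - 2 → 0⁺ and ln(y - 2) → −∞.
Multiplying by -1 gives ∞.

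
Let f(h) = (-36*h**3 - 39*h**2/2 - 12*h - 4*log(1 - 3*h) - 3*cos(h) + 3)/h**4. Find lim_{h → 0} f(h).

647/8

Substitution gives 0/0 (the numerator vanishes to order 4).
Expand each term to order h^4: the coefficient of h^4 in -3·cos(h) is -1/8 and in -4·ln(1 - 3h) is 81.
Lower-order terms cancel with the polynomial part, so the numerator is (647/8)·h^4 + o(h^4), and the limit is (647/8)/(1) = 647/8.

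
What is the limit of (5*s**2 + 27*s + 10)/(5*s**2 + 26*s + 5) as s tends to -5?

23/24

At s = -5 both the top and bottom vanish — a removable singularity. Factoring out (s + 5) from each leaves (5*s + 2)/(5*s + 1), which at s = -5 equals 23/24.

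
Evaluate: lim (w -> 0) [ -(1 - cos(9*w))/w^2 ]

Substitution gives 0/0.
Use (1 − cos u)/u² → 1/2 with u = 9w: the limit is 9²/(2·(-1)) = -81/2.

-81/2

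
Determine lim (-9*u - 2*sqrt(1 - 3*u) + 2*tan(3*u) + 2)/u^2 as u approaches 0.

9/4

Substitution gives 0/0; apply L'Hôpital's rule 2 times.
After differentiating numerator and denominator 2 times the quotient is (36*tan(3*u)/cos(3*u)^2 + 9/(2*(1 - 3*u)^(3/2)))/(2); at u = 0 this is 9/4.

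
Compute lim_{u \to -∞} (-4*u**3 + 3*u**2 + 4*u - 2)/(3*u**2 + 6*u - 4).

∞

The numerator has higher degree (3 > 2); the quotient behaves like (-4/(3))·u^1 for large |u|.
As u → −∞ this diverges to ∞.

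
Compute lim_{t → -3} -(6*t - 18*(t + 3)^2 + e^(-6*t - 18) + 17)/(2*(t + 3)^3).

18

Direct substitution gives 0/0.
Apply L'Hôpital: lim (-36*t - 6*e^(-6*t - 18) - 102)/(-6*(t + 3)^2), still 0/0.
Apply L'Hôpital: lim (36*e^(-6*t - 18) - 36)/(-12*t - 36), still 0/0.
After 3 applications of L'Hôpital's rule the quotient is (-216*e^(-6*t - 18))/(-12); substituting t = -3 gives 18.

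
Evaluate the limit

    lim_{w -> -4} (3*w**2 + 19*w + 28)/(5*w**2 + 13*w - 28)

At w = -4 both the top and bottom vanish — a removable singularity. Factoring out (w + 4) from each leaves (3*w + 7)/(5*w - 7), which at w = -4 equals 5/27.

5/27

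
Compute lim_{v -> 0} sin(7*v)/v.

Substitution gives 0/0.
Write it as (7)·sin(7v)/(7v); since sin(u)/u → 1, the limit is 7.

7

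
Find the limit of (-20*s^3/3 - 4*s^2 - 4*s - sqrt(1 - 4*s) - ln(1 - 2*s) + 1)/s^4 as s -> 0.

14

Substitution gives 0/0 (the numerator vanishes to order 4).
Expand each term to order s^4: the coefficient of s^4 in −ln(1 - 2s) is 4 and in −√(1 - 4s) is 10.
Lower-order terms cancel with the polynomial part, so the numerator is (14)·s^4 + o(s^4), and the limit is (14)/(1) = 14.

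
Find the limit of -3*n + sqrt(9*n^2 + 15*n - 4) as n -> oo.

5/2

This has the form ∞ − ∞. Multiply and divide by the conjugate √(9*n^2 + 15*n - 4) + 3n.
That gives (15n - 4) / (√(9*n^2 + 15*n - 4) + 3n).
Divide numerator and denominator by n: the limit is 15/(2·3) = 5/2.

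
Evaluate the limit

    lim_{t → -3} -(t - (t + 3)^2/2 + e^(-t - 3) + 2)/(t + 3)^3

Direct substitution gives 0/0.
Apply L'Hôpital: lim (-t - e^(-t - 3) - 2)/(-3*(t + 3)^2), still 0/0.
Apply L'Hôpital: lim (e^(-t - 3) - 1)/(-6*t - 18), still 0/0.
After 3 applications of L'Hôpital's rule the quotient is (-e^(-t - 3))/(-6); substituting t = -3 gives 1/6.

1/6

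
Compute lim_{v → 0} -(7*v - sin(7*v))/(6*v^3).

-343/36

Direct substitution gives 0/0.
Apply L'Hôpital: lim (7 - 7*cos(7*v))/(-18*v^2), still 0/0.
Apply L'Hôpital: lim (49*sin(7*v))/(-36*v), still 0/0.
After 3 applications of L'Hôpital's rule the quotient is (343*cos(7*v))/(-36); substituting v = 0 gives -343/36.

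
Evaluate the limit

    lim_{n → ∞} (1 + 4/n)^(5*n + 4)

Write it as [(1 + 4/n)^n]^(5) · (1 + 4/n)^(4). The bracketed term tends to e^(4) and the second factor to 1, so the limit is e^(20).

e^(20)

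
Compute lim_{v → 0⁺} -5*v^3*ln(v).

This is a 0·(−∞) form. Rewrite as -5·ln(v) / v^(−3) and apply L'Hôpital:
the derivative quotient is -5·(1/v) / (−3·v^(−4)) = (5/3)·v^3 → 0.

0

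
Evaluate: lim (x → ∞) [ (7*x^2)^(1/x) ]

Base → ∞ and exponent → 0: an ∞^0 form.
Take logs: (1/x)·ln(7·x^2) = (ln 7 + 2·ln x)/x → 0.
So the limit is e^0 = 1.

1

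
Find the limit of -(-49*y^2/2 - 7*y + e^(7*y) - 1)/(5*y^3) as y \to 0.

Direct substitution gives 0/0.
Apply L'Hôpital: lim (-49*y + 7*e^(7*y) - 7)/(-15*y^2), still 0/0.
Apply L'Hôpital: lim (49*e^(7*y) - 49)/(-30*y), still 0/0.
After 3 applications of L'Hôpital's rule the quotient is (343*e^(7*y))/(-30); substituting y = 0 gives -343/30.

-343/30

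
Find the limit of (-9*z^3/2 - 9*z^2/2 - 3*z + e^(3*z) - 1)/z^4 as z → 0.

27/8

Direct substitution gives 0/0.
Apply L'Hôpital: lim (-27*z^2/2 - 9*z + 3*e^(3*z) - 3)/(4*z^3), still 0/0.
Apply L'Hôpital: lim (-27*z + 9*e^(3*z) - 9)/(12*z^2), still 0/0.
Apply L'Hôpital: lim (27*e^(3*z) - 27)/(24*z), still 0/0.
After 4 applications of L'Hôpital's rule the quotient is (81*e^(3*z))/(24); substituting z = 0 gives 27/8.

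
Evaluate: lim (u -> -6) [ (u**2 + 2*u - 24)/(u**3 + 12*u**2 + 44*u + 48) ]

-5/4

Direct substitution gives 0/0, so factor. Both numerator and denominator have (u + 6) as a factor.
After cancelling, the expression reduces to (u - 4)/(u^2 + 6*u + 8).
Substituting u = -6 gives -5/4.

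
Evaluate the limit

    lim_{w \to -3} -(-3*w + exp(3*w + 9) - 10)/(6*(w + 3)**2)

Direct substitution gives 0/0.
Apply L'Hôpital: lim (3*e^(3*w + 9) - 3)/(-12*w - 36), still 0/0.
After 2 applications of L'Hôpital's rule the quotient is (9*e^(3*w + 9))/(-12); substituting w = -3 gives -3/4.

-3/4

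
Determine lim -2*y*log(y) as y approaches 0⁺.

This is a 0·(−∞) form. Rewrite as -2·ln(y) / y^(−1) and apply L'Hôpital:
the derivative quotient is -2·(1/y) / (−1·y^(−2)) = (2/1)·y^1 → 0.

0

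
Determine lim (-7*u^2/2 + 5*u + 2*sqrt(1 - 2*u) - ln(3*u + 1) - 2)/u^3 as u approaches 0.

-10

Substitution gives 0/0; apply L'Hôpital's rule 3 times.
After differentiating numerator and denominator 3 times the quotient is (-54/(3*u + 1)^3 - 6/(1 - 2*u)^(5/2))/(6); at u = 0 this is -10.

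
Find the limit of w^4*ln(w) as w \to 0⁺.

0

This is a 0·(−∞) form. Rewrite as 1·ln(w) / w^(−4) and apply L'Hôpital:
the derivative quotient is 1·(1/w) / (−4·w^(−5)) = (-1/4)·w^4 → 0.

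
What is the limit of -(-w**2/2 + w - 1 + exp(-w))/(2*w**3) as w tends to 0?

1/12

Direct substitution gives 0/0.
Apply L'Hôpital: lim (-w + 1 - e^(-w))/(-6*w^2), still 0/0.
Apply L'Hôpital: lim (-1 + e^(-w))/(-12*w), still 0/0.
After 3 applications of L'Hôpital's rule the quotient is (-e^(-w))/(-12); substituting w = 0 gives 1/12.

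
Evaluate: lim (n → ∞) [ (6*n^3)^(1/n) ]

1

Base → ∞ and exponent → 0: an ∞^0 form.
Take logs: (1/n)·ln(6·n^3) = (ln 6 + 3·ln n)/n → 0.
So the limit is e^0 = 1.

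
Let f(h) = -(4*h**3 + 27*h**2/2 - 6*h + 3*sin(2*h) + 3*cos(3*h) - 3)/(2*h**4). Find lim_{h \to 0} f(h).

Substitution gives 0/0 (the numerator vanishes to order 4).
Expand each term to order h^4: the coefficient of h^4 in 3·cos(3h) is 81/8 and in 3·sin(2h) is 0.
Lower-order terms cancel with the polynomial part, so the numerator is (81/8)·h^4 + o(h^4), and the limit is (81/8)/(-2) = -81/16.

-81/16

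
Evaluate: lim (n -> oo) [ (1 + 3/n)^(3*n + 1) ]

e^(9)

Write it as [(1 + 3/n)^n]^(3) · (1 + 3/n)^(1). The bracketed term tends to e^(3) and the second factor to 1, so the limit is e^(9).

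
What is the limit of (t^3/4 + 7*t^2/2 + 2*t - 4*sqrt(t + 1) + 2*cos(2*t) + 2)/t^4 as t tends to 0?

Substitution gives 0/0; apply L'Hôpital's rule 4 times.
After differentiating numerator and denominator 4 times the quotient is (32*cos(2*t) + 15/(4*(t + 1)^(7/2)))/(24); at t = 0 this is 143/96.

143/96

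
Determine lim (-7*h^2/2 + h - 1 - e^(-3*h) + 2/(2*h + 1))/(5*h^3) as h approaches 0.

Substitution gives 0/0; apply L'Hôpital's rule 3 times.
After differentiating numerator and denominator 3 times the quotient is (27*e^(-3*h) - 96/(2*h + 1)^4)/(30); at h = 0 this is -23/10.

-23/10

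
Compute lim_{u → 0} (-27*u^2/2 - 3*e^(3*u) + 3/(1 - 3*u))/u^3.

Substitution gives 0/0; apply L'Hôpital's rule 3 times.
After differentiating numerator and denominator 3 times the quotient is (-81*e^(3*u) + 486/(3*u - 1)^4)/(6); at u = 0 this is 135/2.

135/2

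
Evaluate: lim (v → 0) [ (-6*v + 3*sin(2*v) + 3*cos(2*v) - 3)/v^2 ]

-6

Substitution gives 0/0 (the numerator vanishes to order 2).
Expand each term to order v^2: the coefficient of v^2 in 3·cos(2v) is -6 and in 3·sin(2v) is 0.
Lower-order terms cancel with the polynomial part, so the numerator is (-6)·v^2 + o(v^2), and the limit is (-6)/(1) = -6.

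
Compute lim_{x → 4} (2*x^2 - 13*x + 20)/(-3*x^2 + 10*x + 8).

Since x = 4 makes numerator and denominator zero, (x - 4) divides both.
Cancelling it gives (2*x - 5)/(-3*x - 2); now plug in x = 4 to get -3/14.

-3/14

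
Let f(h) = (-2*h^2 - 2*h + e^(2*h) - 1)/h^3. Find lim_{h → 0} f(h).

4/3

Direct substitution gives 0/0.
Apply L'Hôpital: lim (-4*h + 2*e^(2*h) - 2)/(3*h^2), still 0/0.
Apply L'Hôpital: lim (4*e^(2*h) - 4)/(6*h), still 0/0.
After 3 applications of L'Hôpital's rule the quotient is (8*e^(2*h))/(6); substituting h = 0 gives 4/3.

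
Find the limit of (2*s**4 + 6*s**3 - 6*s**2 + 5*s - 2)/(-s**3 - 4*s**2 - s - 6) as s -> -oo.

∞

The numerator has higher degree (4 > 3); the quotient behaves like (2/(-1))·s^1 for large |s|.
As s → −∞ this diverges to ∞.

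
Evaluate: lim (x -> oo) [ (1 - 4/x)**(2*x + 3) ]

e^(-8)

Write it as [(1 - 4/x)^x]^(2) · (1 - 4/x)^(3). The bracketed term tends to e^(-4) and the second factor to 1, so the limit is e^(-8).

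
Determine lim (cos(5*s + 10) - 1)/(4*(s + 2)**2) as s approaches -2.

Direct substitution gives 0/0.
Apply L'Hôpital: lim (-5*sin(5*s + 10))/(8*s + 16), still 0/0.
After 2 applications of L'Hôpital's rule the quotient is (-25*cos(5*s + 10))/(8); substituting s = -2 gives -25/8.

-25/8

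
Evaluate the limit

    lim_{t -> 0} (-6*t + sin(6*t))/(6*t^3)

-6

Direct substitution gives 0/0.
Apply L'Hôpital: lim (6*cos(6*t) - 6)/(18*t^2), still 0/0.
Apply L'Hôpital: lim (-36*sin(6*t))/(36*t), still 0/0.
After 3 applications of L'Hôpital's rule the quotient is (-216*cos(6*t))/(36); substituting t = 0 gives -6.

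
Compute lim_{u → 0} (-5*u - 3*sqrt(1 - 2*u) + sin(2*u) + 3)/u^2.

Substitution gives 0/0 (the numerator vanishes to order 2).
Expand each term to order u^2: the coefficient of u^2 in sin(2u) is 0 and in -3·√(1 - 2u) is 3/2.
Lower-order terms cancel with the polynomial part, so the numerator is (3/2)·u^2 + o(u^2), and the limit is (3/2)/(1) = 3/2.

3/2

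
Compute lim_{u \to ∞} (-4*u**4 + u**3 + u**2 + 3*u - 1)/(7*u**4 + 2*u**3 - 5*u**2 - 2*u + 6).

-4/7

Numerator and denominator both have degree 4.
Dividing every term by u^4, all lower-order terms vanish and the limit is the ratio of leading coefficients, -4/(7) = -4/7.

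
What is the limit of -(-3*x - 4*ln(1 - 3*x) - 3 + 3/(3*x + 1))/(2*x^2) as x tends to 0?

Substitution gives 0/0; apply L'Hôpital's rule 2 times.
After differentiating numerator and denominator 2 times the quotient is (54/(3*x + 1)^3 + 36/(3*x - 1)^2)/(-4); at x = 0 this is -45/2.

-45/2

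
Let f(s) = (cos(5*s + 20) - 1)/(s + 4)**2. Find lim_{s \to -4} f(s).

-25/2

Direct substitution gives 0/0.
Apply L'Hôpital: lim (-5*sin(5*s + 20))/(2*s + 8), still 0/0.
After 2 applications of L'Hôpital's rule the quotient is (-25*cos(5*s + 20))/(2); substituting s = -4 gives -25/2.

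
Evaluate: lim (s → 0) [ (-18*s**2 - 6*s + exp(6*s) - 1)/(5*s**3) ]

Direct substitution gives 0/0.
Apply L'Hôpital: lim (-36*s + 6*e^(6*s) - 6)/(15*s^2), still 0/0.
Apply L'Hôpital: lim (36*e^(6*s) - 36)/(30*s), still 0/0.
After 3 applications of L'Hôpital's rule the quotient is (216*e^(6*s))/(30); substituting s = 0 gives 36/5.

36/5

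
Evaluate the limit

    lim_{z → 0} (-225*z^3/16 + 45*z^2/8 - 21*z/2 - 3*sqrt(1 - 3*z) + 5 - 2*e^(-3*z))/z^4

Substitution gives 0/0 (the numerator vanishes to order 4).
Expand each term to order z^4: the coefficient of z^4 in -3·√(1 - 3z) is 1215/128 and in -2·e^(-3z) is -27/4.
Lower-order terms cancel with the polynomial part, so the numerator is (351/128)·z^4 + o(z^4), and the limit is (351/128)/(1) = 351/128.

351/128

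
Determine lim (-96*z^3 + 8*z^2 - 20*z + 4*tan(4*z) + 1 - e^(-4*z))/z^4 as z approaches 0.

Substitution gives 0/0 (the numerator vanishes to order 4).
Expand each term to order z^4: the coefficient of z^4 in −e^(-4z) is -32/3 and in 4·tan(4z) is 0.
Lower-order terms cancel with the polynomial part, so the numerator is (-32/3)·z^4 + o(z^4), and the limit is (-32/3)/(1) = -32/3.

-32/3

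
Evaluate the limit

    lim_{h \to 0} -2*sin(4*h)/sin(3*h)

Substitution gives 0/0.
Divide numerator and denominator by h: sin(4h)/h → 4 and sin(3h)/h → 3, so the limit is -2·4/3 = -8/3.

-8/3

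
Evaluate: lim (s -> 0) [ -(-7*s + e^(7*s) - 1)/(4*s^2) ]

-49/8

Direct substitution gives 0/0.
Apply L'Hôpital: lim (7*e^(7*s) - 7)/(-8*s), still 0/0.
After 2 applications of L'Hôpital's rule the quotient is (49*e^(7*s))/(-8); substituting s = 0 gives -49/8.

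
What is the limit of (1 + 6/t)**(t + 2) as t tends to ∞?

e^(6)

Write it as [(1 + 6/t)^t]^(1) · (1 + 6/t)^(2). The bracketed term tends to e^(6) and the second factor to 1, so the limit is e^(6).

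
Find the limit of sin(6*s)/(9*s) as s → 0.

2/3

Substitution gives 0/0.
Write it as (6/9)·sin(6s)/(6s); since sin(u)/u → 1, the limit is 2/3.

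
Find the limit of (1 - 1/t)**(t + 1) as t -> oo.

Let L be the limit and take ln: ln L = lim (t + 1)·ln(1 - 1/t) = lim (t + 1)·(-1/t + O(1/t²)) = -1.
Hence L = e^(-1).

e^(-1)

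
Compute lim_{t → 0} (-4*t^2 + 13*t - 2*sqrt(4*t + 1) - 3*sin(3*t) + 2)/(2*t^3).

Substitution gives 0/0; apply L'Hôpital's rule 3 times.
After differentiating numerator and denominator 3 times the quotient is (81*cos(3*t) - 48/(4*t + 1)^(5/2))/(12); at t = 0 this is 11/4.

11/4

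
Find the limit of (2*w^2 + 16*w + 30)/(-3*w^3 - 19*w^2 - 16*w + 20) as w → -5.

4/51

Since w = -5 makes numerator and denominator zero, (w + 5) divides both.
Cancelling it gives (2*w + 6)/(-3*w^2 - 4*w + 4); now plug in w = -5 to get 4/51.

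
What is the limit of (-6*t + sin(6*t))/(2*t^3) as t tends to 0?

-18

Direct substitution gives 0/0.
Apply L'Hôpital: lim (6*cos(6*t) - 6)/(6*t^2), still 0/0.
Apply L'Hôpital: lim (-36*sin(6*t))/(12*t), still 0/0.
After 3 applications of L'Hôpital's rule the quotient is (-216*cos(6*t))/(12); substituting t = 0 gives -18.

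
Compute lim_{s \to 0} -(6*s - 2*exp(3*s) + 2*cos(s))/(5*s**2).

Substitution gives 0/0 (the numerator vanishes to order 2).
Expand each term to order s^2: the coefficient of s^2 in -2·e^(3s) is -9 and in 2·cos(s) is -1.
Lower-order terms cancel with the polynomial part, so the numerator is (-10)·s^2 + o(s^2), and the limit is (-10)/(-5) = 2.

2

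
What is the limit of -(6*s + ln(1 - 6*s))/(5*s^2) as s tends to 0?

Direct substitution gives 0/0.
Apply L'Hôpital: lim (6 - 6/(1 - 6*s))/(-10*s), still 0/0.
After 2 applications of L'Hôpital's rule the quotient is (-36/(1 - 6*s)^2)/(-10); substituting s = 0 gives 18/5.

18/5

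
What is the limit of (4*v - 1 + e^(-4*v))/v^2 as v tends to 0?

8

Direct substitution gives 0/0.
Apply L'Hôpital: lim (4 - 4*e^(-4*v))/(2*v), still 0/0.
After 2 applications of L'Hôpital's rule the quotient is (16*e^(-4*v))/(2); substituting v = 0 gives 8.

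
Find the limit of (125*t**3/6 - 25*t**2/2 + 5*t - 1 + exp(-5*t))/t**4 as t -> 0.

Direct substitution gives 0/0.
Apply L'Hôpital: lim (125*t^2/2 - 25*t + 5 - 5*e^(-5*t))/(4*t^3), still 0/0.
Apply L'Hôpital: lim (125*t - 25 + 25*e^(-5*t))/(12*t^2), still 0/0.
Apply L'Hôpital: lim (125 - 125*e^(-5*t))/(24*t), still 0/0.
After 4 applications of L'Hôpital's rule the quotient is (625*e^(-5*t))/(24); substituting t = 0 gives 625/24.

625/24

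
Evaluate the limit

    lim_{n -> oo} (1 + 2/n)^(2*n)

e^(4)

Write it as [(1 + 2/n)^n]^(2) · (1 + 2/n)^(0). The bracketed term tends to e^(2) and the second factor to 1, so the limit is e^(4).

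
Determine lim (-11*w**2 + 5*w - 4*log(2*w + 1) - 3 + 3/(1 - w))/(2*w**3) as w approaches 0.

Substitution gives 0/0 (the numerator vanishes to order 3).
Expand each term to order w^3: the coefficient of w^3 in 3·1/(1 - w) is 3 and in -4·ln(1 + 2w) is -32/3.
Lower-order terms cancel with the polynomial part, so the numerator is (-23/3)·w^3 + o(w^3), and the limit is (-23/3)/(2) = -23/6.

-23/6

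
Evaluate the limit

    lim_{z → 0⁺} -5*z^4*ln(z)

0

This is a 0·(−∞) form. Rewrite as -5·ln(z) / z^(−4) and apply L'Hôpital:
the derivative quotient is -5·(1/z) / (−4·z^(−5)) = (5/4)·z^4 → 0.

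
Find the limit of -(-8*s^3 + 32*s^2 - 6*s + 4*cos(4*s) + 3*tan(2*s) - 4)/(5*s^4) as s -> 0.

-128/15

Substitution gives 0/0 (the numerator vanishes to order 4).
Expand each term to order s^4: the coefficient of s^4 in 3·tan(2s) is 0 and in 4·cos(4s) is 128/3.
Lower-order terms cancel with the polynomial part, so the numerator is (128/3)·s^4 + o(s^4), and the limit is (128/3)/(-5) = -128/15.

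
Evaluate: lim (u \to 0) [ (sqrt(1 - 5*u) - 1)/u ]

A 0/0 form; rationalise with √(1 - 5u) + √1. This collapses the numerator to -5u, leaving -5/(√(1 - 5u) + √1) → -5/(2√1) = -5/2.

-5/2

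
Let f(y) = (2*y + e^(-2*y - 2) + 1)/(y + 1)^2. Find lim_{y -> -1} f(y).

Direct substitution gives 0/0.
Apply L'Hôpital: lim (2 - 2*e^(-2*y - 2))/(2*y + 2), still 0/0.
After 2 applications of L'Hôpital's rule the quotient is (4*e^(-2*y - 2))/(2); substituting y = -1 gives 2.

2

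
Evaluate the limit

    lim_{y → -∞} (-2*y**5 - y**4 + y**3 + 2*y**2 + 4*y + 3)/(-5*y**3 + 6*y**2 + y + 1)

∞

The numerator has higher degree (5 > 3); the quotient behaves like (-2/(-5))·y^2 for large |y|.
As y → −∞ this diverges to ∞.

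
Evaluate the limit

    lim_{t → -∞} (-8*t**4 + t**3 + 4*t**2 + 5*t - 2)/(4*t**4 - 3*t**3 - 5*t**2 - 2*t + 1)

-2

Numerator and denominator both have degree 4.
Dividing every term by t^4, all lower-order terms vanish and the limit is the ratio of leading coefficients, -8/(4) = -2.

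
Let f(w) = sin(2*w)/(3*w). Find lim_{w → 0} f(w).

2/3

Substitution gives 0/0.
Write it as (2/3)·sin(2w)/(2w); since sin(u)/u → 1, the limit is 2/3.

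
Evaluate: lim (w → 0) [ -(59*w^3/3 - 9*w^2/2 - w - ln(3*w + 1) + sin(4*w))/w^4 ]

-81/4

Substitution gives 0/0; apply L'Hôpital's rule 4 times.
After differentiating numerator and denominator 4 times the quotient is (256*sin(4*w) + 486/(3*w + 1)^4)/(-24); at w = 0 this is -81/4.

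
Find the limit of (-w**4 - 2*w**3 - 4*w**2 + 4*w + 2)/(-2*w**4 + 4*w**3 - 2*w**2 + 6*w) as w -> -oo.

Numerator and denominator both have degree 4.
Dividing every term by w^4, all lower-order terms vanish and the limit is the ratio of leading coefficients, -1/(-2) = 1/2.

1/2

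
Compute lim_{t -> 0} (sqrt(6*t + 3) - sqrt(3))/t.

√(3)

A 0/0 form; rationalise with √(3 + 6t) + √3. This collapses the numerator to 6t, leaving 6/(√(3 + 6t) + √3) → 6/(2√3) = √(3).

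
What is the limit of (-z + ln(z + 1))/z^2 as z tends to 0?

-1/2

Direct substitution gives 0/0.
Apply L'Hôpital: lim (-1 + 1/(z + 1))/(2*z), still 0/0.
After 2 applications of L'Hôpital's rule the quotient is (-1/(z + 1)^2)/(2); substituting z = 0 gives -1/2.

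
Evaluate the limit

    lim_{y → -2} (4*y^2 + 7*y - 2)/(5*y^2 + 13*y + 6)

Since y = -2 makes numerator and denominator zero, (y + 2) divides both.
Cancelling it gives (4*y - 1)/(5*y + 3); now plug in y = -2 to get 9/7.

9/7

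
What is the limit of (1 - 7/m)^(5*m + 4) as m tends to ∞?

e^(-35)

Write it as [(1 - 7/m)^m]^(5) · (1 - 7/m)^(4). The bracketed term tends to e^(-7) and the second factor to 1, so the limit is e^(-35).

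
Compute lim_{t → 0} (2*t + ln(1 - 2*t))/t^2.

-2

Direct substitution gives 0/0.
Apply L'Hôpital: lim (2 - 2/(1 - 2*t))/(2*t), still 0/0.
After 2 applications of L'Hôpital's rule the quotient is (-4/(1 - 2*t)^2)/(2); substituting t = 0 gives -2.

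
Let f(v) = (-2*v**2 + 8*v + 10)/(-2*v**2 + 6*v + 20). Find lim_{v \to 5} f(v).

At v = 5 both the top and bottom vanish — a removable singularity. Factoring out (v - 5) from each leaves (-2*v - 2)/(-2*v - 4), which at v = 5 equals 6/7.

6/7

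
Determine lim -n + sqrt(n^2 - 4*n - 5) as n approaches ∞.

-2

An ∞ − ∞ form. Rationalising with the conjugate, the difference becomes (-4n - 5) / (√(n^2 - 4*n - 5) + n).
For large n the denominator behaves like 2·n, so the quotient tends to -4/2 = -2.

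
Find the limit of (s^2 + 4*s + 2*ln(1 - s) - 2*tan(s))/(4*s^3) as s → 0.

-1/3

Substitution gives 0/0; apply L'Hôpital's rule 3 times.
After differentiating numerator and denominator 3 times the quotient is (8/cos(s)^2 - 12/cos(s)^4 + 4/(s - 1)^3)/(24); at s = 0 this is -1/3.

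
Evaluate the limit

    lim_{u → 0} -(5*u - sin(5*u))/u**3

-125/6

Direct substitution gives 0/0.
Apply L'Hôpital: lim (5 - 5*cos(5*u))/(-3*u^2), still 0/0.
Apply L'Hôpital: lim (25*sin(5*u))/(-6*u), still 0/0.
After 3 applications of L'Hôpital's rule the quotient is (125*cos(5*u))/(-6); substituting u = 0 gives -125/6.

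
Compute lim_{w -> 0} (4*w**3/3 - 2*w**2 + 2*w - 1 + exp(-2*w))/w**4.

Direct substitution gives 0/0.
Apply L'Hôpital: lim (4*w^2 - 4*w + 2 - 2*e^(-2*w))/(4*w^3), still 0/0.
Apply L'Hôpital: lim (8*w - 4 + 4*e^(-2*w))/(12*w^2), still 0/0.
Apply L'Hôpital: lim (8 - 8*e^(-2*w))/(24*w), still 0/0.
After 4 applications of L'Hôpital's rule the quotient is (16*e^(-2*w))/(24); substituting w = 0 gives 2/3.

2/3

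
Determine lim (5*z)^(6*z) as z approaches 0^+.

Base → 0⁺ and exponent → 0⁺: a 0^0 form.
Take logs: 6z·ln(5z). This is 0·(−∞); rewriting as ln(5z)/(1/(6z)) and applying L'Hôpital gives 0.
Hence the limit is e^0 = 1.

1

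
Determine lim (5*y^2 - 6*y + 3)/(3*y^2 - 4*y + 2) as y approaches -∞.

5/3

Numerator and denominator both have degree 2.
Dividing every term by y^2, all lower-order terms vanish and the limit is the ratio of leading coefficients, 5/(3) = 5/3.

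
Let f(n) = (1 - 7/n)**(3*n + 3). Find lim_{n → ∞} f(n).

Let L be the limit and take ln: ln L = lim (3n + 3)·ln(1 - 7/n) = lim (3n + 3)·(-7/n + O(1/n²)) = -21.
Hence L = e^(-21).

e^(-21)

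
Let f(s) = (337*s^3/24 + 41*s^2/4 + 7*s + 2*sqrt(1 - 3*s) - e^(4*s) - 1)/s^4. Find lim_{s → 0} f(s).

Substitution gives 0/0; apply L'Hôpital's rule 4 times.
After differentiating numerator and denominator 4 times the quotient is (-256*e^(4*s) - 1215/(8*(1 - 3*s)^(7/2)))/(24); at s = 0 this is -3263/192.

-3263/192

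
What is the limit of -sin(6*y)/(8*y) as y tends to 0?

Substitution gives 0/0.
Write it as (6/(-8))·sin(6y)/(6y); since sin(u)/u → 1, the limit is -3/4.

-3/4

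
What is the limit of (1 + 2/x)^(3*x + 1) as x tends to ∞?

The base → 1 and the exponent → ∞: a 1^∞ form.
Take logarithms: (3x + 1)·ln(1 + 2/x). Since ln(1+u) ~ u for small u, this behaves like (3x)·(2/x) → 6.
So the limit is e^(6).

e^(6)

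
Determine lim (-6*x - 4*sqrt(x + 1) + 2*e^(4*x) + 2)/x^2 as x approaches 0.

Substitution gives 0/0 (the numerator vanishes to order 2).
Expand each term to order x^2: the coefficient of x^2 in 2·e^(4x) is 16 and in -4·√(1 + x) is 1/2.
Lower-order terms cancel with the polynomial part, so the numerator is (33/2)·x^2 + o(x^2), and the limit is (33/2)/(1) = 33/2.

33/2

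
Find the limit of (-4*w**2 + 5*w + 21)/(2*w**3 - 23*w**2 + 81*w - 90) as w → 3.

19/3

At w = 3 both the top and bottom vanish — a removable singularity. Factoring out (w - 3) from each leaves (-4*w - 7)/(2*w^2 - 17*w + 30), which at w = 3 equals 19/3.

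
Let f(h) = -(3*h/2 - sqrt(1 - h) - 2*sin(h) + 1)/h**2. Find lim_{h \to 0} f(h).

-1/8

Substitution gives 0/0 (the numerator vanishes to order 2).
Expand each term to order h^2: the coefficient of h^2 in −√(1 - h) is 1/8 and in -2·sin(h) is 0.
Lower-order terms cancel with the polynomial part, so the numerator is (1/8)·h^2 + o(h^2), and the limit is (1/8)/(-1) = -1/8.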